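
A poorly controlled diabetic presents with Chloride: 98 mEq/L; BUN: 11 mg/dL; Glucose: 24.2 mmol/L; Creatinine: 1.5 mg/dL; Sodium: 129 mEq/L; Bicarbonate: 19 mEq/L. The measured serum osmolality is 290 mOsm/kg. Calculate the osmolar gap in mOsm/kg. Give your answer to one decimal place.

3.9 mOsm/kg

Calculated osmolality = 2·Na + glucose + BUN/2.8
= 2·129 + 24.2 + 11/2.8
= 258 + 24.20 + 3.93
= 286.13 mOsm/kg ≈ 286.1 mOsm/kg
Osmolar gap = measured − calculated = 290 − 286.1 = 3.9 mOsm/kg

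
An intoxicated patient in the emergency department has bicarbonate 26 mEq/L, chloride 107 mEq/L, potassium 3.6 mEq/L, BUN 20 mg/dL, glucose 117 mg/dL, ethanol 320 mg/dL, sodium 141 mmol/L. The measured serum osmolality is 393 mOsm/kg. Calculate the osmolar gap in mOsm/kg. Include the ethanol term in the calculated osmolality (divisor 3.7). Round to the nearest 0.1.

10.9 mOsm/kg

Calculated osmolality = 2·Na + glucose/18 + BUN/2.8 + ethanol/3.7
= 2·141 + 117/18 + 20/2.8 + 320/3.7
= 282 + 6.50 + 7.14 + 86.49
= 382.13 mOsm/kg ≈ 382.1 mOsm/kg
Osmolar gap = measured − calculated = 393 − 382.1 = 10.9 mOsm/kg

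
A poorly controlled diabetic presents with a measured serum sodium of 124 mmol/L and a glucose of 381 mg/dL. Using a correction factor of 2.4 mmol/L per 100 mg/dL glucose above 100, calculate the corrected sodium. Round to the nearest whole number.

Corrected Na = measured Na + 2.4 · (glucose − 100)/100
= 124 + 2.4 · (381 − 100)/100
= 124 + 6.7
= 130.7 mmol/L

131 mmol/L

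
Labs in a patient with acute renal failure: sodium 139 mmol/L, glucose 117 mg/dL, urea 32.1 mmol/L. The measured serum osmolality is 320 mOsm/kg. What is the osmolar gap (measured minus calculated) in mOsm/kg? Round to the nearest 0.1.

3.4 mOsm/kg

Calculated osmolality = 2·Na + glucose/18 + urea
= 2·139 + 117/18 + 32.1
= 278 + 6.50 + 32.10
= 316.6 mOsm/kg ≈ 316.6 mOsm/kg
Osmolar gap = measured − calculated = 320 − 316.6 = 3.4 mOsm/kg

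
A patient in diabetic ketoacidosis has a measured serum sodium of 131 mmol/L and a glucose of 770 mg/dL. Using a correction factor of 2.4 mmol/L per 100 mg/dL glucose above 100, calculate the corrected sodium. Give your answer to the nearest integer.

Corrected Na = measured Na + 2.4 · (glucose − 100)/100
= 131 + 2.4 · (770 − 100)/100
= 131 + 16.1
= 147.1 mmol/L

147 mmol/L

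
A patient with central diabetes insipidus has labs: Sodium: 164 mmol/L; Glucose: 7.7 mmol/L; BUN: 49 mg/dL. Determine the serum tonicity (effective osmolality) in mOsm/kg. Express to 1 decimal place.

335.7 mOsm/kg

Effective osmolality excludes urea (freely permeant across cell membranes):
2·Na + glucose
= 2·164 + 7.7
= 328 + 7.7
= 335.7 mOsm/kg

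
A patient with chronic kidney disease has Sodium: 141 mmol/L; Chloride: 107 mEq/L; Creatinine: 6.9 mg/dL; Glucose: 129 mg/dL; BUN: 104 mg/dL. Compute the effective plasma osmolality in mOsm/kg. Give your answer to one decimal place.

Effective osmolality excludes urea (freely permeant across cell membranes):
2·Na + glucose/18
= 2·141 + 129/18
= 282 + 7.17
= 289.17 mOsm/kg

289.2 mOsm/kg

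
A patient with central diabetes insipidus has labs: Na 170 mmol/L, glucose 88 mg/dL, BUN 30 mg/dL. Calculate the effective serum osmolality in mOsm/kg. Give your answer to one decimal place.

344.9 mOsm/kg

Effective osmolality excludes urea (freely permeant across cell membranes):
2·Na + glucose/18
= 2·170 + 88/18
= 340 + 4.89
= 344.89 mOsm/kg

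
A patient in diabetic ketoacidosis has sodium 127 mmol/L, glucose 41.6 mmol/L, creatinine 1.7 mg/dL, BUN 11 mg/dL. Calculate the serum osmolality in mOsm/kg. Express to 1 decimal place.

Calculated osmolality = 2·Na + glucose + BUN/2.8
= 2·127 + 41.6 + 11/2.8
= 254 + 41.60 + 3.93
= 299.53 mOsm/kg

299.5 mOsm/kg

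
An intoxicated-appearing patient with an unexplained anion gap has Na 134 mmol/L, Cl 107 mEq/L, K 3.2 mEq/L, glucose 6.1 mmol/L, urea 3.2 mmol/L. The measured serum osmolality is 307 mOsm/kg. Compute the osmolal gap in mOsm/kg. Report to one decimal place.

29.7 mOsm/kg

Calculated osmolality = 2·Na + glucose + urea
= 2·134 + 6.1 + 3.2
= 268 + 6.10 + 3.20
= 277.3 mOsm/kg ≈ 277.3 mOsm/kg
Osmolar gap = measured − calculated = 307 − 277.3 = 29.7 mOsm/kg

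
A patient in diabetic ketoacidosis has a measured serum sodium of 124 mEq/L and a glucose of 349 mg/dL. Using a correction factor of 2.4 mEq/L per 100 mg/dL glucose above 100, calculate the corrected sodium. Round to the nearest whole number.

130 mEq/L

Corrected Na = measured Na + 2.4 · (glucose − 100)/100
= 124 + 2.4 · (349 − 100)/100
= 124 + 6
= 130 mEq/L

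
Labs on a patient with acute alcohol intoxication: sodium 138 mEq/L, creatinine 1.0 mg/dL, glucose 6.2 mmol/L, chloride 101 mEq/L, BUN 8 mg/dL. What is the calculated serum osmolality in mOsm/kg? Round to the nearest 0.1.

285.1 mOsm/kg

Calculated osmolality = 2·Na + glucose + BUN/2.8
= 2·138 + 6.2 + 8/2.8
= 276 + 6.20 + 2.86
= 285.06 mOsm/kg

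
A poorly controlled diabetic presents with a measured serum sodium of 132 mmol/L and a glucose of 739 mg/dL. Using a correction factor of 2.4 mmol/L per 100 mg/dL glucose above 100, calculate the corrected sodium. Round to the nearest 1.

Corrected Na = measured Na + 2.4 · (glucose − 100)/100
= 132 + 2.4 · (739 − 100)/100
= 132 + 15.3
= 147.3 mmol/L

147 mmol/L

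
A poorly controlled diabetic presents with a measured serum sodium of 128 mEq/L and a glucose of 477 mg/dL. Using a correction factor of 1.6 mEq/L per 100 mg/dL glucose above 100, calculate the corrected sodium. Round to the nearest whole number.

134 mEq/L

Corrected Na = measured Na + 1.6 · (glucose − 100)/100
= 128 + 1.6 · (477 − 100)/100
= 128 + 6
= 134 mEq/L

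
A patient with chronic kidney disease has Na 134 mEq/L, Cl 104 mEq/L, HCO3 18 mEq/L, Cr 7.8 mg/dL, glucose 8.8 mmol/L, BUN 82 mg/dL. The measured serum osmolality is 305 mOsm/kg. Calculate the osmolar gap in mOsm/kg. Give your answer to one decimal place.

Calculated osmolality = 2·Na + glucose + BUN/2.8
= 2·134 + 8.8 + 82/2.8
= 268 + 8.80 + 29.29
= 306.09 mOsm/kg ≈ 306.1 mOsm/kg
Osmolar gap = measured − calculated = 305 − 306.1 = -1.1 mOsm/kg

-1.1 mOsm/kg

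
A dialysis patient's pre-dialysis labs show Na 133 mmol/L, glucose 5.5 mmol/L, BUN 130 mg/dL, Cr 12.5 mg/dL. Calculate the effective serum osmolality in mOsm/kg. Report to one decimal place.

Effective osmolality excludes urea (freely permeant across cell membranes):
2·Na + glucose
= 2·133 + 5.5
= 266 + 5.5
= 271.5 mOsm/kg

271.5 mOsm/kg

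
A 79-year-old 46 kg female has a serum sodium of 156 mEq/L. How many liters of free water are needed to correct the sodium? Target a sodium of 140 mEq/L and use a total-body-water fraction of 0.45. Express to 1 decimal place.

TBW = 0.45 · 46 = 20.7 L
Free water deficit = TBW · (Na/140 − 1)
= 20.7 · (156/140 − 1)
= 20.7 · 0.1143
= 2.37 L

2.4 L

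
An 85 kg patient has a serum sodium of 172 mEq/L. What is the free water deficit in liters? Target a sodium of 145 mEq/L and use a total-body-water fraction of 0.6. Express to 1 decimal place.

TBW = 0.6 · 85 = 51 L
Free water deficit = TBW · (Na/145 − 1)
= 51 · (172/145 − 1)
= 51 · 0.1862
= 9.5 L

9.5 L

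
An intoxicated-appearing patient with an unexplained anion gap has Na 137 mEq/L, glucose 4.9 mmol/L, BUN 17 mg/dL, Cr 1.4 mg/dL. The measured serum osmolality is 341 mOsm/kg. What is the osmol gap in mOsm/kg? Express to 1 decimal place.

Calculated osmolality = 2·Na + glucose + BUN/2.8
= 2·137 + 4.9 + 17/2.8
= 274 + 4.90 + 6.07
= 284.97 mOsm/kg ≈ 285.0 mOsm/kg
Osmolar gap = measured − calculated = 341 − 285.0 = 56.0 mOsm/kg

56.0 mOsm/kg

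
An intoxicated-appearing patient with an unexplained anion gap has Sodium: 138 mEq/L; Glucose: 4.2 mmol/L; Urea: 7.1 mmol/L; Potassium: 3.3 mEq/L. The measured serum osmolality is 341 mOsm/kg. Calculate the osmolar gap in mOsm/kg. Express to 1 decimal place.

Calculated osmolality = 2·Na + glucose + urea
= 2·138 + 4.2 + 7.1
= 276 + 4.20 + 7.10
= 287.3 mOsm/kg ≈ 287.3 mOsm/kg
Osmolar gap = measured − calculated = 341 − 287.3 = 53.7 mOsm/kg

53.7 mOsm/kg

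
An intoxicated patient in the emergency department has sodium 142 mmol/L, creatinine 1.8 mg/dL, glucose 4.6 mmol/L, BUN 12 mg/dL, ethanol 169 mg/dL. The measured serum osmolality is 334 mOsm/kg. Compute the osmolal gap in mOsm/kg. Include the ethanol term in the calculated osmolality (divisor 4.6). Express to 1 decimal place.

Calculated osmolality = 2·Na + glucose + BUN/2.8 + ethanol/4.6
= 2·142 + 4.6 + 12/2.8 + 169/4.6
= 284 + 4.60 + 4.29 + 36.74
= 329.63 mOsm/kg ≈ 329.6 mOsm/kg
Osmolar gap = measured − calculated = 334 − 329.6 = 4.4 mOsm/kg

4.4 mOsm/kg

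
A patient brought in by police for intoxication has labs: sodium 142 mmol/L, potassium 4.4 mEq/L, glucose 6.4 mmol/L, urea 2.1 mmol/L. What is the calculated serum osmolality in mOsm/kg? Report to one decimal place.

292.5 mOsm/kg

Calculated osmolality = 2·Na + glucose + urea
= 2·142 + 6.4 + 2.1
= 284 + 6.40 + 2.10
= 292.5 mOsm/kg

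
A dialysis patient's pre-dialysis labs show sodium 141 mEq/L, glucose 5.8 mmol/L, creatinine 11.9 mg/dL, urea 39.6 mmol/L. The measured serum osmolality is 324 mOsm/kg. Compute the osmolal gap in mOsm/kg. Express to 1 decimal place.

Calculated osmolality = 2·Na + glucose + urea
= 2·141 + 5.8 + 39.6
= 282 + 5.80 + 39.60
= 327.4 mOsm/kg ≈ 327.4 mOsm/kg
Osmolar gap = measured − calculated = 324 − 327.4 = -3.4 mOsm/kg

-3.4 mOsm/kg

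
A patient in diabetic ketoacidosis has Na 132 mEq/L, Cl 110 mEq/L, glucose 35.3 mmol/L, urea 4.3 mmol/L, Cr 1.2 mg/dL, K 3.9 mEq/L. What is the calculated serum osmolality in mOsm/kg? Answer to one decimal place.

303.6 mOsm/kg

Calculated osmolality = 2·Na + glucose + urea
= 2·132 + 35.3 + 4.3
= 264 + 35.30 + 4.30
= 303.6 mOsm/kg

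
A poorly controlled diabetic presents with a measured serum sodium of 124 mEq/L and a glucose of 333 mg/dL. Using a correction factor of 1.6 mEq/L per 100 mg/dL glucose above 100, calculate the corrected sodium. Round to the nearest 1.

128 mEq/L

Corrected Na = measured Na + 1.6 · (glucose − 100)/100
= 124 + 1.6 · (333 − 100)/100
= 124 + 3.7
= 127.7 mEq/L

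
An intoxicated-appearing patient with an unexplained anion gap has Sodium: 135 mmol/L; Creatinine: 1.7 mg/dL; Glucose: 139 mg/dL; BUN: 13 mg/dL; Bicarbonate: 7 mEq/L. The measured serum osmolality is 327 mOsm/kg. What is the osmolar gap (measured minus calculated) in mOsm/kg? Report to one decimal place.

Calculated osmolality = 2·Na + glucose/18 + BUN/2.8
= 2·135 + 139/18 + 13/2.8
= 270 + 7.72 + 4.64
= 282.36 mOsm/kg ≈ 282.4 mOsm/kg
Osmolar gap = measured − calculated = 327 − 282.4 = 44.6 mOsm/kg

44.6 mOsm/kg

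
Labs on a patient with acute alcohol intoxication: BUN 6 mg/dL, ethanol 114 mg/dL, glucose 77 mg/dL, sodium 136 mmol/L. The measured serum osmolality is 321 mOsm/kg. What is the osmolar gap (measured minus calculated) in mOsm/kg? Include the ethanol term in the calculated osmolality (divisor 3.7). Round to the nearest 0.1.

Calculated osmolality = 2·Na + glucose/18 + BUN/2.8 + ethanol/3.7
= 2·136 + 77/18 + 6/2.8 + 114/3.7
= 272 + 4.28 + 2.14 + 30.81
= 309.23 mOsm/kg ≈ 309.2 mOsm/kg
Osmolar gap = measured − calculated = 321 − 309.2 = 11.8 mOsm/kg

11.8 mOsm/kg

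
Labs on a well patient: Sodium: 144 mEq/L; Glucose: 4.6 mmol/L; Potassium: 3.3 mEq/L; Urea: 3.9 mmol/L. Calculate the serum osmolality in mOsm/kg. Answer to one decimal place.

296.5 mOsm/kg

Calculated osmolality = 2·Na + glucose + urea
= 2·144 + 4.6 + 3.9
= 288 + 4.60 + 3.90
= 296.5 mOsm/kg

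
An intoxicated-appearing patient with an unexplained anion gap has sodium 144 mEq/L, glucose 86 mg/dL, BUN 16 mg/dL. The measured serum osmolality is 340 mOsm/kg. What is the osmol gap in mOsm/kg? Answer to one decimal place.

Calculated osmolality = 2·Na + glucose/18 + BUN/2.8
= 2·144 + 86/18 + 16/2.8
= 288 + 4.78 + 5.71
= 298.49 mOsm/kg ≈ 298.5 mOsm/kg
Osmolar gap = measured − calculated = 340 − 298.5 = 41.5 mOsm/kg

41.5 mOsm/kg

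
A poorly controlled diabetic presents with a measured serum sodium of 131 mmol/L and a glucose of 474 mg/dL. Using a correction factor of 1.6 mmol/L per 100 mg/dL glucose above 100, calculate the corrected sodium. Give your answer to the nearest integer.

Corrected Na = measured Na + 1.6 · (glucose − 100)/100
= 131 + 1.6 · (474 − 100)/100
= 131 + 6
= 137 mmol/L

137 mmol/L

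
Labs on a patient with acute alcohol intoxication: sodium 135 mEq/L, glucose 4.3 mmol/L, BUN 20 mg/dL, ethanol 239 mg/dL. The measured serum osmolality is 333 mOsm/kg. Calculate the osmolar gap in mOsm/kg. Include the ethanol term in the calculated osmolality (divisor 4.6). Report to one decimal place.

-0.4 mOsm/kg

Calculated osmolality = 2·Na + glucose + BUN/2.8 + ethanol/4.6
= 2·135 + 4.3 + 20/2.8 + 239/4.6
= 270 + 4.30 + 7.14 + 51.96
= 333.4 mOsm/kg ≈ 333.4 mOsm/kg
Osmolar gap = measured − calculated = 333 − 333.4 = -0.4 mOsm/kg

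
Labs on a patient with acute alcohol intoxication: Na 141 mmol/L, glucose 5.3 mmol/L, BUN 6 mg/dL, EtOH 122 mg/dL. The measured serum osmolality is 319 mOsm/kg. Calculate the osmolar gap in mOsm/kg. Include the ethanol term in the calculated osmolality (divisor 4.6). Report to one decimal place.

Calculated osmolality = 2·Na + glucose + BUN/2.8 + ethanol/4.6
= 2·141 + 5.3 + 6/2.8 + 122/4.6
= 282 + 5.30 + 2.14 + 26.52
= 315.96 mOsm/kg ≈ 316.0 mOsm/kg
Osmolar gap = measured − calculated = 319 − 316.0 = 3.0 mOsm/kg

3.0 mOsm/kg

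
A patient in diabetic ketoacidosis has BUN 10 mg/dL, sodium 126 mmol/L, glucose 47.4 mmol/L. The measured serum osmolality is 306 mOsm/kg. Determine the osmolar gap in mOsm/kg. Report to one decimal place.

3.0 mOsm/kg

Calculated osmolality = 2·Na + glucose + BUN/2.8
= 2·126 + 47.4 + 10/2.8
= 252 + 47.40 + 3.57
= 302.97 mOsm/kg ≈ 303.0 mOsm/kg
Osmolar gap = measured − calculated = 306 − 303.0 = 3.0 mOsm/kg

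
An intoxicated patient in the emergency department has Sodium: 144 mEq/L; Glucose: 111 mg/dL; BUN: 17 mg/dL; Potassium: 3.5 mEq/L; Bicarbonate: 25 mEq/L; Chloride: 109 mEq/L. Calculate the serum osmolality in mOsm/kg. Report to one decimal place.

300.2 mOsm/kg

Calculated osmolality = 2·Na + glucose/18 + BUN/2.8
= 2·144 + 111/18 + 17/2.8
= 288 + 6.17 + 6.07
= 300.24 mOsm/kg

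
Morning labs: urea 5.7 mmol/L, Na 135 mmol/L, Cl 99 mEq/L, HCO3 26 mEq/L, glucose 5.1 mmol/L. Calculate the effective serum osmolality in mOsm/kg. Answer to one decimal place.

Effective osmolality excludes urea (freely permeant across cell membranes):
2·Na + glucose
= 2·135 + 5.1
= 270 + 5.1
= 275.1 mOsm/kg

275.1 mOsm/kg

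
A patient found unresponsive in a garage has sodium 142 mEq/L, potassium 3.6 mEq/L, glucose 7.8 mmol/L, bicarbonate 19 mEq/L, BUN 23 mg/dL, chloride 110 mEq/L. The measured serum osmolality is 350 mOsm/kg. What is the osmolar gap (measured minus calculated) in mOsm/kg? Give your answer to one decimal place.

50.0 mOsm/kg

Calculated osmolality = 2·Na + glucose + BUN/2.8
= 2·142 + 7.8 + 23/2.8
= 284 + 7.80 + 8.21
= 300.01 mOsm/kg ≈ 300.0 mOsm/kg
Osmolar gap = measured − calculated = 350 − 300.0 = 50.0 mOsm/kg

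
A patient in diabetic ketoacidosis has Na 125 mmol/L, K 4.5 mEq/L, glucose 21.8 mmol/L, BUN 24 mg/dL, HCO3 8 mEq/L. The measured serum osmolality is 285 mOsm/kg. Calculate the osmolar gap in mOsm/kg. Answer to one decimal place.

Calculated osmolality = 2·Na + glucose + BUN/2.8
= 2·125 + 21.8 + 24/2.8
= 250 + 21.80 + 8.57
= 280.37 mOsm/kg ≈ 280.4 mOsm/kg
Osmolar gap = measured − calculated = 285 − 280.4 = 4.6 mOsm/kg

4.6 mOsm/kg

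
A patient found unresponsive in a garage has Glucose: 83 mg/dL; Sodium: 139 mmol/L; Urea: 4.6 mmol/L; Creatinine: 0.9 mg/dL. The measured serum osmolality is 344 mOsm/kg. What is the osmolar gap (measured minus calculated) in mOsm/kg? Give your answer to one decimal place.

56.8 mOsm/kg

Calculated osmolality = 2·Na + glucose/18 + urea
= 2·139 + 83/18 + 4.6
= 278 + 4.61 + 4.60
= 287.21 mOsm/kg ≈ 287.2 mOsm/kg
Osmolar gap = measured − calculated = 344 − 287.2 = 56.8 mOsm/kg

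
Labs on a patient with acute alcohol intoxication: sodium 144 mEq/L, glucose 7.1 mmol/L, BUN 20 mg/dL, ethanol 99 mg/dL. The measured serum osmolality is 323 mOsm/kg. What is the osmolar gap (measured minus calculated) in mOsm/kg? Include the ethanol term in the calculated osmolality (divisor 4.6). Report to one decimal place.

-0.8 mOsm/kg

Calculated osmolality = 2·Na + glucose + BUN/2.8 + ethanol/4.6
= 2·144 + 7.1 + 20/2.8 + 99/4.6
= 288 + 7.10 + 7.14 + 21.52
= 323.76 mOsm/kg ≈ 323.8 mOsm/kg
Osmolar gap = measured − calculated = 323 − 323.8 = -0.8 mOsm/kg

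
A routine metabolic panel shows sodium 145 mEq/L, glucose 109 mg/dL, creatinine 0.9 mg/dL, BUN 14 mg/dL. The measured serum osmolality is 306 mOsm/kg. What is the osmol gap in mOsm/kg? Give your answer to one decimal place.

Calculated osmolality = 2·Na + glucose/18 + BUN/2.8
= 2·145 + 109/18 + 14/2.8
= 290 + 6.06 + 5
= 301.06 mOsm/kg ≈ 301.1 mOsm/kg
Osmolar gap = measured − calculated = 306 − 301.1 = 4.9 mOsm/kg

4.9 mOsm/kg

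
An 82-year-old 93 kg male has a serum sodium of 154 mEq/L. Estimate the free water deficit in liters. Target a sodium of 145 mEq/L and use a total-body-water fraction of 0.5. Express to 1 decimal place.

TBW = 0.5 · 93 = 46.5 L
Free water deficit = TBW · (Na/145 − 1)
= 46.5 · (154/145 − 1)
= 46.5 · 0.0621
= 2.89 L

2.9 L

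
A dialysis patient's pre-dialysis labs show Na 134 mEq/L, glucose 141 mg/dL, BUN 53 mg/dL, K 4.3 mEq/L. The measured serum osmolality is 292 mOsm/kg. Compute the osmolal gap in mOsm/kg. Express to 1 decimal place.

-2.8 mOsm/kg

Calculated osmolality = 2·Na + glucose/18 + BUN/2.8
= 2·134 + 141/18 + 53/2.8
= 268 + 7.83 + 18.93
= 294.76 mOsm/kg ≈ 294.8 mOsm/kg
Osmolar gap = measured − calculated = 292 − 294.8 = -2.8 mOsm/kg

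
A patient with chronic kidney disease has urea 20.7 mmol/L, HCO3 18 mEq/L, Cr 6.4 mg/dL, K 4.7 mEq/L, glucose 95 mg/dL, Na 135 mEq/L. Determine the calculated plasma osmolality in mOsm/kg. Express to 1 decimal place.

Calculated osmolality = 2·Na + glucose/18 + urea
= 2·135 + 95/18 + 20.7
= 270 + 5.28 + 20.70
= 295.98 mOsm/kg

296.0 mOsm/kg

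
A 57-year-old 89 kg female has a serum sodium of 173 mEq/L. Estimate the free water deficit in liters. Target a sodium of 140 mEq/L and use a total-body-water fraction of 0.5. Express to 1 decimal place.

10.5 L

TBW = 0.5 · 89 = 44.5 L
Free water deficit = TBW · (Na/140 − 1)
= 44.5 · (173/140 − 1)
= 44.5 · 0.2357
= 10.49 L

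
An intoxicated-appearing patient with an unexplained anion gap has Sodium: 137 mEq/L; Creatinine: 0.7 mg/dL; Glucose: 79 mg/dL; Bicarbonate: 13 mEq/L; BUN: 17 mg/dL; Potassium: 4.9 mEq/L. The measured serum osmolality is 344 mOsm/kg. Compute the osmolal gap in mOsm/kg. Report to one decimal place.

Calculated osmolality = 2·Na + glucose/18 + BUN/2.8
= 2·137 + 79/18 + 17/2.8
= 274 + 4.39 + 6.07
= 284.46 mOsm/kg ≈ 284.5 mOsm/kg
Osmolar gap = measured − calculated = 344 − 284.5 = 59.5 mOsm/kg

59.5 mOsm/kg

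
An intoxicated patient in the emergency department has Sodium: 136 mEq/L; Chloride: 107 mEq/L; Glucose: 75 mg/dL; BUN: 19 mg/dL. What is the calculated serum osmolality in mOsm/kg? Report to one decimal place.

283.0 mOsm/kg

Calculated osmolality = 2·Na + glucose/18 + BUN/2.8
= 2·136 + 75/18 + 19/2.8
= 272 + 4.17 + 6.79
= 282.96 mOsm/kg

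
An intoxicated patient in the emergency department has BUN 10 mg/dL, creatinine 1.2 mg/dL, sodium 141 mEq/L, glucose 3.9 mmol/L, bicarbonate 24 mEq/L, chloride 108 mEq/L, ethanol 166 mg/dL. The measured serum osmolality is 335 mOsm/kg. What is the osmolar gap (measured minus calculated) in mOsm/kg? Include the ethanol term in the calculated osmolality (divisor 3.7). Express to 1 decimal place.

Calculated osmolality = 2·Na + glucose + BUN/2.8 + ethanol/3.7
= 2·141 + 3.9 + 10/2.8 + 166/3.7
= 282 + 3.90 + 3.57 + 44.86
= 334.33 mOsm/kg ≈ 334.3 mOsm/kg
Osmolar gap = measured − calculated = 335 − 334.3 = 0.7 mOsm/kg

0.7 mOsm/kg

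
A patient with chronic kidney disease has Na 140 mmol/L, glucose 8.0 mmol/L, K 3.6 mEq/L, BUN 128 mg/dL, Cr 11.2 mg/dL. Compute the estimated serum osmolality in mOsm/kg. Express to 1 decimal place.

Calculated osmolality = 2·Na + glucose + BUN/2.8
= 2·140 + 8 + 128/2.8
= 280 + 8 + 45.71
= 333.71 mOsm/kg

333.7 mOsm/kg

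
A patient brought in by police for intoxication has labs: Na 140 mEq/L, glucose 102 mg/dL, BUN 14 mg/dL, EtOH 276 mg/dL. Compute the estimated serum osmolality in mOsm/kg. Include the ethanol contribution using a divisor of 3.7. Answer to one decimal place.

365.3 mOsm/kg

Calculated osmolality = 2·Na + glucose/18 + BUN/2.8 + ethanol/3.7
= 2·140 + 102/18 + 14/2.8 + 276/3.7
= 280 + 5.67 + 5 + 74.59
= 365.26 mOsm/kg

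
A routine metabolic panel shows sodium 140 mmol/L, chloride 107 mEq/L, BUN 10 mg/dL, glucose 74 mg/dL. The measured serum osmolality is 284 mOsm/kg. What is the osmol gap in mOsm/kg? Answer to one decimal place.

Calculated osmolality = 2·Na + glucose/18 + BUN/2.8
= 2·140 + 74/18 + 10/2.8
= 280 + 4.11 + 3.57
= 287.68 mOsm/kg ≈ 287.7 mOsm/kg
Osmolar gap = measured − calculated = 284 − 287.7 = -3.7 mOsm/kg

-3.7 mOsm/kg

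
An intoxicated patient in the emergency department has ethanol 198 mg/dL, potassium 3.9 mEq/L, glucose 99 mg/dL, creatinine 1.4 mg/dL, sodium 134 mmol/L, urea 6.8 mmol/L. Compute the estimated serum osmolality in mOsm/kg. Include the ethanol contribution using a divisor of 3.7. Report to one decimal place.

Calculated osmolality = 2·Na + glucose/18 + urea + ethanol/3.7
= 2·134 + 99/18 + 6.8 + 198/3.7
= 268 + 5.50 + 6.80 + 53.51
= 333.81 mOsm/kg

333.8 mOsm/kg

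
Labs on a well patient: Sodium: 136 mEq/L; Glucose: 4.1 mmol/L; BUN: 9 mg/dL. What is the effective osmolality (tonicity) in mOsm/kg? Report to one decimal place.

276.1 mOsm/kg

Effective osmolality excludes urea (freely permeant across cell membranes):
2·Na + glucose
= 2·136 + 4.1
= 272 + 4.1
= 276.1 mOsm/kg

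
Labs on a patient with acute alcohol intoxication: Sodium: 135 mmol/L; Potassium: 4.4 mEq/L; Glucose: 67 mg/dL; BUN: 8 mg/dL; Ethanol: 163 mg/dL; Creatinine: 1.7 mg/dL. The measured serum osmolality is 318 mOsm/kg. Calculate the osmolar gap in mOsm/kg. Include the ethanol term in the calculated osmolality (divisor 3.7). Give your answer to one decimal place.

Calculated osmolality = 2·Na + glucose/18 + BUN/2.8 + ethanol/3.7
= 2·135 + 67/18 + 8/2.8 + 163/3.7
= 270 + 3.72 + 2.86 + 44.05
= 320.63 mOsm/kg ≈ 320.6 mOsm/kg
Osmolar gap = measured − calculated = 318 − 320.6 = -2.6 mOsm/kg

-2.6 mOsm/kg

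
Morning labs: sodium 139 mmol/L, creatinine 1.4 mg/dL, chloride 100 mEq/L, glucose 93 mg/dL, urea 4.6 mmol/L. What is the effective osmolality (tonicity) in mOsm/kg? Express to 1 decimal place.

Effective osmolality excludes urea (freely permeant across cell membranes):
2·Na + glucose/18
= 2·139 + 93/18
= 278 + 5.17
= 283.17 mOsm/kg

283.2 mOsm/kg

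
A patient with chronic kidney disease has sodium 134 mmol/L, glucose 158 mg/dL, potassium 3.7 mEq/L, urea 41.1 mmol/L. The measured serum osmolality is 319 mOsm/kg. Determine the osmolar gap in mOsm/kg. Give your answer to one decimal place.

Calculated osmolality = 2·Na + glucose/18 + urea
= 2·134 + 158/18 + 41.1
= 268 + 8.78 + 41.10
= 317.88 mOsm/kg ≈ 317.9 mOsm/kg
Osmolar gap = measured − calculated = 319 − 317.9 = 1.1 mOsm/kg

1.1 mOsm/kg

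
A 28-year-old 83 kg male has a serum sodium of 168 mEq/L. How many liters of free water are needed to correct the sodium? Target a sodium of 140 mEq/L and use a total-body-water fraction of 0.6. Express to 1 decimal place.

10.0 L

TBW = 0.6 · 83 = 49.8 L
Free water deficit = TBW · (Na/140 − 1)
= 49.8 · (168/140 − 1)
= 49.8 · 0.2
= 9.96 L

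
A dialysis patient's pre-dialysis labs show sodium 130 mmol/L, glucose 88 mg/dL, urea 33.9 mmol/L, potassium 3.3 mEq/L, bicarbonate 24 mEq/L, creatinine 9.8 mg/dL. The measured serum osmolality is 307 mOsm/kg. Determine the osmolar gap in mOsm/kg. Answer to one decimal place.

Calculated osmolality = 2·Na + glucose/18 + urea
= 2·130 + 88/18 + 33.9
= 260 + 4.89 + 33.90
= 298.79 mOsm/kg ≈ 298.8 mOsm/kg
Osmolar gap = measured − calculated = 307 − 298.8 = 8.2 mOsm/kg

8.2 mOsm/kg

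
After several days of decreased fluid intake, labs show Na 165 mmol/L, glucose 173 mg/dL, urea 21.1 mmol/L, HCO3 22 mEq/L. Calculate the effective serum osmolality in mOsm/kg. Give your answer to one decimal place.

339.6 mOsm/kg

Effective osmolality excludes urea (freely permeant across cell membranes):
2·Na + glucose/18
= 2·165 + 173/18
= 330 + 9.61
= 339.61 mOsm/kg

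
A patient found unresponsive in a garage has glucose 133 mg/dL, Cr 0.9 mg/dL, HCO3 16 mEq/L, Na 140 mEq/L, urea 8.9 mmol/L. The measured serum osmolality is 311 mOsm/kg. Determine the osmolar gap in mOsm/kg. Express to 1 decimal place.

14.7 mOsm/kg

Calculated osmolality = 2·Na + glucose/18 + urea
= 2·140 + 133/18 + 8.9
= 280 + 7.39 + 8.90
= 296.29 mOsm/kg ≈ 296.3 mOsm/kg
Osmolar gap = measured − calculated = 311 − 296.3 = 14.7 mOsm/kg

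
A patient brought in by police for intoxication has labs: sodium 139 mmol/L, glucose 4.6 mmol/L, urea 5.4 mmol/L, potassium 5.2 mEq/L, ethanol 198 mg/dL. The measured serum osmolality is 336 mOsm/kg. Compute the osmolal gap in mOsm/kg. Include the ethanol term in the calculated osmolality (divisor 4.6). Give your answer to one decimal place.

Calculated osmolality = 2·Na + glucose + urea + ethanol/4.6
= 2·139 + 4.6 + 5.4 + 198/4.6
= 278 + 4.60 + 5.40 + 43.04
= 331.04 mOsm/kg ≈ 331.0 mOsm/kg
Osmolar gap = measured − calculated = 336 − 331.0 = 5.0 mOsm/kg

5.0 mOsm/kg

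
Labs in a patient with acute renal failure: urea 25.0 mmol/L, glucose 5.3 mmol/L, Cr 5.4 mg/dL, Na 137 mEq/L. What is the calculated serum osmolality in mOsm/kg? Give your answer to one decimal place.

304.3 mOsm/kg

Calculated osmolality = 2·Na + glucose + urea
= 2·137 + 5.3 + 25
= 274 + 5.30 + 25
= 304.3 mOsm/kg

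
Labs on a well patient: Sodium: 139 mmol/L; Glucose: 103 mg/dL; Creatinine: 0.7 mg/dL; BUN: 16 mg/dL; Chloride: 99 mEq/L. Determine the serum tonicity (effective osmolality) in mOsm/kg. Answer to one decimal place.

Effective osmolality excludes urea (freely permeant across cell membranes):
2·Na + glucose/18
= 2·139 + 103/18
= 278 + 5.72
= 283.72 mOsm/kg

283.7 mOsm/kg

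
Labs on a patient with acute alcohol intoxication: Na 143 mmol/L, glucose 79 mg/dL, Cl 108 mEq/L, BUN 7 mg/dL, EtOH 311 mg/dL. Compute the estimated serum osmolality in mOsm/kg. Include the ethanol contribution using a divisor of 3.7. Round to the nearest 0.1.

376.9 mOsm/kg

Calculated osmolality = 2·Na + glucose/18 + BUN/2.8 + ethanol/3.7
= 2·143 + 79/18 + 7/2.8 + 311/3.7
= 286 + 4.39 + 2.50 + 84.05
= 376.94 mOsm/kg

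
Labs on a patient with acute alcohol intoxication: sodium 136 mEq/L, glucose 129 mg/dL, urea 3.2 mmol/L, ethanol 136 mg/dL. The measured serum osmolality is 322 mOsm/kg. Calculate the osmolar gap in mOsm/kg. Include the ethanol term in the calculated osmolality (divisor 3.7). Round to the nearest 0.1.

2.9 mOsm/kg

Calculated osmolality = 2·Na + glucose/18 + urea + ethanol/3.7
= 2·136 + 129/18 + 3.2 + 136/3.7
= 272 + 7.17 + 3.20 + 36.76
= 319.13 mOsm/kg ≈ 319.1 mOsm/kg
Osmolar gap = measured − calculated = 322 − 319.1 = 2.9 mOsm/kg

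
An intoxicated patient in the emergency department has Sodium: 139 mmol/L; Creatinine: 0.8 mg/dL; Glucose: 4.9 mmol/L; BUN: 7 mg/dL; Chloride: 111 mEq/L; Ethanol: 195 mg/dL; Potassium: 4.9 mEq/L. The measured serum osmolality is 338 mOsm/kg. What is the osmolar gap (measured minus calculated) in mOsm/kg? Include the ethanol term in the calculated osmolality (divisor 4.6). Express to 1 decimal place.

10.2 mOsm/kg

Calculated osmolality = 2·Na + glucose + BUN/2.8 + ethanol/4.6
= 2·139 + 4.9 + 7/2.8 + 195/4.6
= 278 + 4.90 + 2.50 + 42.39
= 327.79 mOsm/kg ≈ 327.8 mOsm/kg
Osmolar gap = measured − calculated = 338 − 327.8 = 10.2 mOsm/kg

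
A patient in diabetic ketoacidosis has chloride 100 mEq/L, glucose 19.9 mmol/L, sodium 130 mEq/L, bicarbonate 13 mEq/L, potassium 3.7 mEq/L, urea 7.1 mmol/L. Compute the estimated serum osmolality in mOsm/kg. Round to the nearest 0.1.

287.0 mOsm/kg

Calculated osmolality = 2·Na + glucose + urea
= 2·130 + 19.9 + 7.1
= 260 + 19.90 + 7.10
= 287 mOsm/kg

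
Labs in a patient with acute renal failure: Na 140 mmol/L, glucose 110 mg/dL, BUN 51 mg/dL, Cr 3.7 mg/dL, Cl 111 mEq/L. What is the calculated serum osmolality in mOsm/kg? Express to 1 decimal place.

Calculated osmolality = 2·Na + glucose/18 + BUN/2.8
= 2·140 + 110/18 + 51/2.8
= 280 + 6.11 + 18.21
= 304.32 mOsm/kg

304.3 mOsm/kg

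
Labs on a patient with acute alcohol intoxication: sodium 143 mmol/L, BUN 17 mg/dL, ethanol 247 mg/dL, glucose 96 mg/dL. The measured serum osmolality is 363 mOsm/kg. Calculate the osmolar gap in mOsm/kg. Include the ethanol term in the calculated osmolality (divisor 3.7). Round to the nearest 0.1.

-1.2 mOsm/kg

Calculated osmolality = 2·Na + glucose/18 + BUN/2.8 + ethanol/3.7
= 2·143 + 96/18 + 17/2.8 + 247/3.7
= 286 + 5.33 + 6.07 + 66.76
= 364.16 mOsm/kg ≈ 364.2 mOsm/kg
Osmolar gap = measured − calculated = 363 − 364.2 = -1.2 mOsm/kg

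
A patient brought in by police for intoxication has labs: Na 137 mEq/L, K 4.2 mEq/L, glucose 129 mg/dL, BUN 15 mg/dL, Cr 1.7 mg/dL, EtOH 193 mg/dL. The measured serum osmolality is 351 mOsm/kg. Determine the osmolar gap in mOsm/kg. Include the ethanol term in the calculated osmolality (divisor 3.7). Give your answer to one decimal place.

12.3 mOsm/kg

Calculated osmolality = 2·Na + glucose/18 + BUN/2.8 + ethanol/3.7
= 2·137 + 129/18 + 15/2.8 + 193/3.7
= 274 + 7.17 + 5.36 + 52.16
= 338.69 mOsm/kg ≈ 338.7 mOsm/kg
Osmolar gap = measured − calculated = 351 − 338.7 = 12.3 mOsm/kg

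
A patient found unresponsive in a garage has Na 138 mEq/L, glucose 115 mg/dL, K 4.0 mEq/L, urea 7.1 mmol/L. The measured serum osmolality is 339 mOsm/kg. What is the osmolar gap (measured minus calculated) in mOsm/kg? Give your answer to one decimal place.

49.5 mOsm/kg

Calculated osmolality = 2·Na + glucose/18 + urea
= 2·138 + 115/18 + 7.1
= 276 + 6.39 + 7.10
= 289.49 mOsm/kg ≈ 289.5 mOsm/kg
Osmolar gap = measured − calculated = 339 − 289.5 = 49.5 mOsm/kg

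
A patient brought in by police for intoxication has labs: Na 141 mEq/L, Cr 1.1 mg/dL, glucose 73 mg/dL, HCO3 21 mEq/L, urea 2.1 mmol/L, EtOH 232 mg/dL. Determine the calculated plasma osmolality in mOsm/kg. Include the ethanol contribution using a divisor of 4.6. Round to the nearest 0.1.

338.6 mOsm/kg

Calculated osmolality = 2·Na + glucose/18 + urea + ethanol/4.6
= 2·141 + 73/18 + 2.1 + 232/4.6
= 282 + 4.06 + 2.10 + 50.43
= 338.59 mOsm/kg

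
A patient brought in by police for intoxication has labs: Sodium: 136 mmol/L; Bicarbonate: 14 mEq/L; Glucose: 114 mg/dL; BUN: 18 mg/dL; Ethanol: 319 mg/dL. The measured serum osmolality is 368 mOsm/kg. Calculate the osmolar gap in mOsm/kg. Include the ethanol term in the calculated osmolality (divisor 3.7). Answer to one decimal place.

-3.0 mOsm/kg

Calculated osmolality = 2·Na + glucose/18 + BUN/2.8 + ethanol/3.7
= 2·136 + 114/18 + 18/2.8 + 319/3.7
= 272 + 6.33 + 6.43 + 86.22
= 370.98 mOsm/kg ≈ 371.0 mOsm/kg
Osmolar gap = measured − calculated = 368 − 371.0 = -3.0 mOsm/kg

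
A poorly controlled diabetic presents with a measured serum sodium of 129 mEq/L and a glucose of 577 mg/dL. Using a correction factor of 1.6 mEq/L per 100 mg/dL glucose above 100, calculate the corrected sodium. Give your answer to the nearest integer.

137 mEq/L

Corrected Na = measured Na + 1.6 · (glucose − 100)/100
= 129 + 1.6 · (577 − 100)/100
= 129 + 7.6
= 136.6 mEq/L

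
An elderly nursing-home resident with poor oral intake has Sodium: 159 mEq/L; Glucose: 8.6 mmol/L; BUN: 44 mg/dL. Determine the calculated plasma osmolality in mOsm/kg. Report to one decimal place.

Calculated osmolality = 2·Na + glucose + BUN/2.8
= 2·159 + 8.6 + 44/2.8
= 318 + 8.60 + 15.71
= 342.31 mOsm/kg

342.3 mOsm/kg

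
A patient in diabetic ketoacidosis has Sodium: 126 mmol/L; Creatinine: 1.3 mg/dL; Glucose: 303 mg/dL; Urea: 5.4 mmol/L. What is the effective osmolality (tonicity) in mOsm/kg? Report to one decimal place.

268.8 mOsm/kg

Effective osmolality excludes urea (freely permeant across cell membranes):
2·Na + glucose/18
= 2·126 + 303/18
= 252 + 16.83
= 268.83 mOsm/kg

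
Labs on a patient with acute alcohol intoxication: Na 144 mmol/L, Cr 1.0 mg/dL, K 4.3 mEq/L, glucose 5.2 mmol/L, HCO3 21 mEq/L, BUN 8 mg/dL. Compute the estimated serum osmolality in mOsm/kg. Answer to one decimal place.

Calculated osmolality = 2·Na + glucose + BUN/2.8
= 2·144 + 5.2 + 8/2.8
= 288 + 5.20 + 2.86
= 296.06 mOsm/kg

296.1 mOsm/kg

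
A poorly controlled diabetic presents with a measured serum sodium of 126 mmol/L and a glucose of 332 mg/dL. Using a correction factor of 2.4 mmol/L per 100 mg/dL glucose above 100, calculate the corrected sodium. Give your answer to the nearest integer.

132 mmol/L

Corrected Na = measured Na + 2.4 · (glucose − 100)/100
= 126 + 2.4 · (332 − 100)/100
= 126 + 5.6
= 131.6 mmol/L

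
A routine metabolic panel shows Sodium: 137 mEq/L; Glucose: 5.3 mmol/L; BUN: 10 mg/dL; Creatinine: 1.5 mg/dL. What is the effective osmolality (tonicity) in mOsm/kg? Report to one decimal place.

Effective osmolality excludes urea (freely permeant across cell membranes):
2·Na + glucose
= 2·137 + 5.3
= 274 + 5.3
= 279.3 mOsm/kg

279.3 mOsm/kg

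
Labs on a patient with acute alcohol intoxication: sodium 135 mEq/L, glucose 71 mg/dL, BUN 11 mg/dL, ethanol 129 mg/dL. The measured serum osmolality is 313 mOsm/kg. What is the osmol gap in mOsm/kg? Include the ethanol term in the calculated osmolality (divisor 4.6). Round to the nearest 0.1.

7.1 mOsm/kg

Calculated osmolality = 2·Na + glucose/18 + BUN/2.8 + ethanol/4.6
= 2·135 + 71/18 + 11/2.8 + 129/4.6
= 270 + 3.94 + 3.93 + 28.04
= 305.91 mOsm/kg ≈ 305.9 mOsm/kg
Osmolar gap = measured − calculated = 313 − 305.9 = 7.1 mOsm/kg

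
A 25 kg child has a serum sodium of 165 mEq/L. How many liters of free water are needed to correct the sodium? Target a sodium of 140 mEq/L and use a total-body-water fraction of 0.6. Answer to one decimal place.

TBW = 0.6 · 25 = 15 L
Free water deficit = TBW · (Na/140 − 1)
= 15 · (165/140 − 1)
= 15 · 0.1786
= 2.68 L

2.7 L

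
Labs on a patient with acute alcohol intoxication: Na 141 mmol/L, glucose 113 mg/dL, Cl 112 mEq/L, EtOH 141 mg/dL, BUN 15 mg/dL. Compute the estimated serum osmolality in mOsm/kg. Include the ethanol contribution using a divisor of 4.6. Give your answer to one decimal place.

Calculated osmolality = 2·Na + glucose/18 + BUN/2.8 + ethanol/4.6
= 2·141 + 113/18 + 15/2.8 + 141/4.6
= 282 + 6.28 + 5.36 + 30.65
= 324.29 mOsm/kg

324.3 mOsm/kg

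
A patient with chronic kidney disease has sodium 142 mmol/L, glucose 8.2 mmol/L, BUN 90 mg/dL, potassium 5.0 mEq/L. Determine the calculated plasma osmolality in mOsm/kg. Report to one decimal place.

324.3 mOsm/kg

Calculated osmolality = 2·Na + glucose + BUN/2.8
= 2·142 + 8.2 + 90/2.8
= 284 + 8.20 + 32.14
= 324.34 mOsm/kg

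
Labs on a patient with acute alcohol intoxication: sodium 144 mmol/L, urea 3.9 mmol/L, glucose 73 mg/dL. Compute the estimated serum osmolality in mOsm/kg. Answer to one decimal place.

Calculated osmolality = 2·Na + glucose/18 + urea
= 2·144 + 73/18 + 3.9
= 288 + 4.06 + 3.90
= 295.96 mOsm/kg

296.0 mOsm/kg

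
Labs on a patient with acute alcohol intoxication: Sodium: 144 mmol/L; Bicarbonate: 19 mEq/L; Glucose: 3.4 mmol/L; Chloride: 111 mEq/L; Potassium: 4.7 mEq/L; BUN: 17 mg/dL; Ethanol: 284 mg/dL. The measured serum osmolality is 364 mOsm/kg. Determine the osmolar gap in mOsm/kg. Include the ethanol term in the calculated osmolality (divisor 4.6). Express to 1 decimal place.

Calculated osmolality = 2·Na + glucose + BUN/2.8 + ethanol/4.6
= 2·144 + 3.4 + 17/2.8 + 284/4.6
= 288 + 3.40 + 6.07 + 61.74
= 359.21 mOsm/kg ≈ 359.2 mOsm/kg
Osmolar gap = measured − calculated = 364 − 359.2 = 4.8 mOsm/kg

4.8 mOsm/kg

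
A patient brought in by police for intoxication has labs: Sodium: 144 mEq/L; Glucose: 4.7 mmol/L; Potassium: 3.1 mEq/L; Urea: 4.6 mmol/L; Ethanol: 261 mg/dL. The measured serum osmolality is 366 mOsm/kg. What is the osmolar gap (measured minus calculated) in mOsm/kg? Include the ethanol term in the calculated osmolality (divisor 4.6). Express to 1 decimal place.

Calculated osmolality = 2·Na + glucose + urea + ethanol/4.6
= 2·144 + 4.7 + 4.6 + 261/4.6
= 288 + 4.70 + 4.60 + 56.74
= 354.04 mOsm/kg ≈ 354.0 mOsm/kg
Osmolar gap = measured − calculated = 366 − 354.0 = 12.0 mOsm/kg

12.0 mOsm/kg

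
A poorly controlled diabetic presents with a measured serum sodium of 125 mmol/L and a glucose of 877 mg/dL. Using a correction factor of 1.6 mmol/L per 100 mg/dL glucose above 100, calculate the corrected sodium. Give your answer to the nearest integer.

137 mmol/L

Corrected Na = measured Na + 1.6 · (glucose − 100)/100
= 125 + 1.6 · (877 − 100)/100
= 125 + 12.4
= 137.4 mmol/L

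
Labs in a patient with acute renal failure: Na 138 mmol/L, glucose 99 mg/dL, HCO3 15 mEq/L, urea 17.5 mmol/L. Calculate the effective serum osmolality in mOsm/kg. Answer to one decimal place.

Effective osmolality excludes urea (freely permeant across cell membranes):
2·Na + glucose/18
= 2·138 + 99/18
= 276 + 5.5
= 281.5 mOsm/kg

281.5 mOsm/kg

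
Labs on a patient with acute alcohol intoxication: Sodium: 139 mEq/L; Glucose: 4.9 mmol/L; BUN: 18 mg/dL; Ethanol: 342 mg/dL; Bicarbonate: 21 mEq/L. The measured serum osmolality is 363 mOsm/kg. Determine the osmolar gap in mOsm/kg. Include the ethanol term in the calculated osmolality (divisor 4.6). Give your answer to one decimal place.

-0.7 mOsm/kg

Calculated osmolality = 2·Na + glucose + BUN/2.8 + ethanol/4.6
= 2·139 + 4.9 + 18/2.8 + 342/4.6
= 278 + 4.90 + 6.43 + 74.35
= 363.68 mOsm/kg ≈ 363.7 mOsm/kg
Osmolar gap = measured − calculated = 363 − 363.7 = -0.7 mOsm/kg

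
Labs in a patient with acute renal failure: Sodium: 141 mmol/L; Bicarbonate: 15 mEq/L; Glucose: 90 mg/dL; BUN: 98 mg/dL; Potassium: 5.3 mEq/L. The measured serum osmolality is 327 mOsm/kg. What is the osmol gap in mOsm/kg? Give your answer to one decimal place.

5.0 mOsm/kg

Calculated osmolality = 2·Na + glucose/18 + BUN/2.8
= 2·141 + 90/18 + 98/2.8
= 282 + 5 + 35
= 322 mOsm/kg ≈ 322.0 mOsm/kg
Osmolar gap = measured − calculated = 327 − 322.0 = 5.0 mOsm/kg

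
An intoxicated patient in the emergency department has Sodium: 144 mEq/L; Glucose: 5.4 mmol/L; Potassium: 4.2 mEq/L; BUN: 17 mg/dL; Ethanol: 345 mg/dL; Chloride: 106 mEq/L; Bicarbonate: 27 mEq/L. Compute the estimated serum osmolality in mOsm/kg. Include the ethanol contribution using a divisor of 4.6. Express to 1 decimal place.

Calculated osmolality = 2·Na + glucose + BUN/2.8 + ethanol/4.6
= 2·144 + 5.4 + 17/2.8 + 345/4.6
= 288 + 5.40 + 6.07 + 75
= 374.47 mOsm/kg

374.5 mOsm/kg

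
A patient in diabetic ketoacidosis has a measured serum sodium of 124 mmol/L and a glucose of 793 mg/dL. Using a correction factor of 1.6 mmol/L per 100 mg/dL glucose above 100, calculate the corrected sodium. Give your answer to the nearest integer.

Corrected Na = measured Na + 1.6 · (glucose − 100)/100
= 124 + 1.6 · (793 − 100)/100
= 124 + 11.1
= 135.1 mmol/L

135 mmol/L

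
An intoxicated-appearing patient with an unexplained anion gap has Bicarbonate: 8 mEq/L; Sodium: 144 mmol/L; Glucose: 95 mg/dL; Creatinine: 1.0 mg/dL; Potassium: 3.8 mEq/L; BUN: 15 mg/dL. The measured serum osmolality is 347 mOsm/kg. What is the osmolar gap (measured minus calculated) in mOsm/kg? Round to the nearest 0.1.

Calculated osmolality = 2·Na + glucose/18 + BUN/2.8
= 2·144 + 95/18 + 15/2.8
= 288 + 5.28 + 5.36
= 298.64 mOsm/kg ≈ 298.6 mOsm/kg
Osmolar gap = measured − calculated = 347 − 298.6 = 48.4 mOsm/kg

48.4 mOsm/kg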